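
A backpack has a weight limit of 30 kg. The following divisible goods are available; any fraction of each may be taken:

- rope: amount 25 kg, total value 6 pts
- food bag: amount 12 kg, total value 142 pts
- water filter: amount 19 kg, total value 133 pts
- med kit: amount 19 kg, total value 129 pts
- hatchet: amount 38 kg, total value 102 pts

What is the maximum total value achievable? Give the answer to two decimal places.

268.00

Take in order of value per unit:
- food bag (142/12 per unit): all 12 → value 142, running total 142.00
- water filter (133/19 per unit): 18 of 19 → value 18×133/19 = 126.0000, running total 268.00
Total 268.00.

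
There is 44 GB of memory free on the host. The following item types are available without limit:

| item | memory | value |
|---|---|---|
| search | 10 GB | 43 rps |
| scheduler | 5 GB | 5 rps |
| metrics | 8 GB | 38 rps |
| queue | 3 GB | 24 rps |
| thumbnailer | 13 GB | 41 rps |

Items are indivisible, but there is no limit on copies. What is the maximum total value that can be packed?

Best value-per-unit is queue at 24/3, and filling with it alone uses memory 14×3=42. No mix of the others beats 14×24 = 336.

336 rps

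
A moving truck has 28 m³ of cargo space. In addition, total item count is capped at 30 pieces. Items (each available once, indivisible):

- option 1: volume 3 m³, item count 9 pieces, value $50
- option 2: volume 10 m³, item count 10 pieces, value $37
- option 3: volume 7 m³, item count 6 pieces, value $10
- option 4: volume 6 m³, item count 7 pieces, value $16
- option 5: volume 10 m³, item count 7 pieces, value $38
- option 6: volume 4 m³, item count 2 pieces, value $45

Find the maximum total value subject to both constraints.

$170

Feasible sets respecting both limits:
- option 1+option 2+option 5+option 6: volume 27, item count 28, value 170
- option 1+option 4+option 5+option 6: volume 23, item count 25, value 149
- option 1+option 2+option 4+option 6: volume 23, item count 28, value 148
Best: $170.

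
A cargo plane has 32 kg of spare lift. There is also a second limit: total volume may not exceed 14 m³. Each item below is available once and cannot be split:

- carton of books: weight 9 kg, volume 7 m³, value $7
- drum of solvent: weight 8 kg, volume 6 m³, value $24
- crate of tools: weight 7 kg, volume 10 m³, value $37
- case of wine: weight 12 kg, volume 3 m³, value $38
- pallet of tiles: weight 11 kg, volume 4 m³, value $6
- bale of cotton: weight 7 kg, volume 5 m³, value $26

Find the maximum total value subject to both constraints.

$88

Feasible sets respecting both limits:
- drum of solvent+case of wine+bale of cotton: weight 27, volume 14, value 88
- crate of tools+case of wine: weight 19, volume 13, value 75
- case of wine+pallet of tiles+bale of cotton: weight 30, volume 12, value 70
- drum of solvent+case of wine+pallet of tiles: weight 31, volume 13, value 68
Best: $88.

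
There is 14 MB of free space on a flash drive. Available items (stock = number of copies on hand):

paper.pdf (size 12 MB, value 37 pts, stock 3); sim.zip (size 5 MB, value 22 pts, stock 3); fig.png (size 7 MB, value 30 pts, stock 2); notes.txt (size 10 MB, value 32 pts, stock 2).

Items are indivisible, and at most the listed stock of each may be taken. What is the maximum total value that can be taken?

Best selections within size 14 and stock limits:
- 2×fig.png: size 14, value 60
- 1×sim.zip + 1×fig.png: size 12, value 52
- 2×sim.zip: size 10, value 44
- 1×paper.pdf: size 12, value 37
Best: 60 pts.

60 pts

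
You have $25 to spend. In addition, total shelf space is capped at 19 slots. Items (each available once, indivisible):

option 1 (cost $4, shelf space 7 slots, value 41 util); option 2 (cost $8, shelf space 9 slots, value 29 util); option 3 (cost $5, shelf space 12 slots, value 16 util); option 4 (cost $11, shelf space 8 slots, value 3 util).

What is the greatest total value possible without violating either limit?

Feasible sets respecting both limits:
- option 1+option 2: cost 12, shelf space 16, value 70
- option 1+option 3: cost 9, shelf space 19, value 57
- option 1+option 4: cost 15, shelf space 15, value 44
Best: 70 util.

70 util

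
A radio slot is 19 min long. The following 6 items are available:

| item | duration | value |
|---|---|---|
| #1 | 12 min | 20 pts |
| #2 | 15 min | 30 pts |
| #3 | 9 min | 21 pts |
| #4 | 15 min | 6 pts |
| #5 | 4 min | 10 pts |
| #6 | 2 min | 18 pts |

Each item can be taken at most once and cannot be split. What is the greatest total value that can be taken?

49 pts

This is a 0/1 knapsack; check combinations near the capacity.
- #3+#5+#6: duration 9+4+2=15, value 21+10+18=49
- #2+#6: duration 15+2=17, value 30+18=48
- #1+#5+#6: duration 12+4+2=18, value 20+10+18=48
- #2+#5: duration 15+4=19, value 30+10=40
- #3+#6: duration 9+2=11, value 21+18=39
Best: 49 pts.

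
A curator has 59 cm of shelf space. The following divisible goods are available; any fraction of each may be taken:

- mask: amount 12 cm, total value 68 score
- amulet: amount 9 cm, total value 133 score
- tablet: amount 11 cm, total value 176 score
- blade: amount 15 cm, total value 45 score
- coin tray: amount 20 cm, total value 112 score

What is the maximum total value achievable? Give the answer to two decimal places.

Take in order of value per unit:
- tablet (176/11 per unit): all 11 → value 176, running total 176.00
- amulet (133/9 per unit): all 9 → value 133, running total 309.00
- mask (68/12 per unit): all 12 → value 68, running total 377.00
- coin tray (112/20 per unit): all 20 → value 112, running total 489.00
- blade (45/15 per unit): 7 of 15 → value 7×45/15 = 21.0000, running total 510.00
Total 510.00.

510.00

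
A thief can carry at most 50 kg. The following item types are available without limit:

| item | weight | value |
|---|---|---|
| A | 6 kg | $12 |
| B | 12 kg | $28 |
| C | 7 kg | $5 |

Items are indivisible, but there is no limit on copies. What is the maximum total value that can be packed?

Best value-per-unit is B at 28/12, and filling with it alone uses weight 4×12=48. No mix of the others beats 4×28 = 112.

$112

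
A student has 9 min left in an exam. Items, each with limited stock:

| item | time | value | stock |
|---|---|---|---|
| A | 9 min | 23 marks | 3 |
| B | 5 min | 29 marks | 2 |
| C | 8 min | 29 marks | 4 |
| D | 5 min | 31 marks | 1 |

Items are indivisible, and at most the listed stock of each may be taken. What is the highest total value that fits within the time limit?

31 marks

Best selections within time 9 and stock limits:
- 1×D: time 5, value 31
- 1×B: time 5, value 29
- 1×C: time 8, value 29
- 1×A: time 9, value 23
Best: 31 marks.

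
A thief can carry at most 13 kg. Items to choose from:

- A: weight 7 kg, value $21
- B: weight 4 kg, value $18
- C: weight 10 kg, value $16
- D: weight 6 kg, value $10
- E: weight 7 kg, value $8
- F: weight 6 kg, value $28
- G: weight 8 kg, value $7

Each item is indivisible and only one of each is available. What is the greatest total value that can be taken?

$49

Check high-value combinations within 13 kg:
- A+F: weight 7+6=13, value 21+28=49
- B+F: weight 4+6=10, value 18+28=46
- A+B: weight 7+4=11, value 21+18=39
- D+F: weight 6+6=12, value 10+28=38
- E+F: weight 7+6=13, value 8+28=36
Best: $49.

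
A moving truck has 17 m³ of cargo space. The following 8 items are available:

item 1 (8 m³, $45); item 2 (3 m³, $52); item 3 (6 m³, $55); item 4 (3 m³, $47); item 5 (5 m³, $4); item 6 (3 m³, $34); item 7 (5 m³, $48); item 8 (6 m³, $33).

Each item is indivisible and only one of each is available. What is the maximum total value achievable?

This is a 0/1 knapsack; check combinations near the capacity.
- item 2+item 3+item 4+item 7: volume 3+6+3+5=17, value 52+55+47+48=202
- item 2+item 3+item 6+item 7: volume 3+6+3+5=17, value 52+55+34+48=189
- item 2+item 3+item 4+item 6: volume 3+6+3+3=15, value 52+55+47+34=188
Best: $202.

$202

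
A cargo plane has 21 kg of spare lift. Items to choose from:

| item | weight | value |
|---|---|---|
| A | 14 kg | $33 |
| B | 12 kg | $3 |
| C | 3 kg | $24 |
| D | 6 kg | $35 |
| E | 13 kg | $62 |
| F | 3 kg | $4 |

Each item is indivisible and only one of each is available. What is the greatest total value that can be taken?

This is a 0/1 knapsack; check combinations near the capacity.
- D+E: weight 6+13=19, value 35+62=97
- C+E+F: weight 3+13+3=19, value 24+62+4=90
- C+E: weight 3+13=16, value 24+62=86
Best: $97.

$97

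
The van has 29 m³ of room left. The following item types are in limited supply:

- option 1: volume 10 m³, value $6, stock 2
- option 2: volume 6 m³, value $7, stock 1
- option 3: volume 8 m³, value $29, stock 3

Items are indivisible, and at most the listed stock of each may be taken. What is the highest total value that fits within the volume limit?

$87

Best selections within volume 29 and stock limits:
- 3×option 3: volume 24, value 87
- 1×option 2 + 2×option 3: volume 22, value 65
- 1×option 1 + 2×option 3: volume 26, value 64
Best: $87.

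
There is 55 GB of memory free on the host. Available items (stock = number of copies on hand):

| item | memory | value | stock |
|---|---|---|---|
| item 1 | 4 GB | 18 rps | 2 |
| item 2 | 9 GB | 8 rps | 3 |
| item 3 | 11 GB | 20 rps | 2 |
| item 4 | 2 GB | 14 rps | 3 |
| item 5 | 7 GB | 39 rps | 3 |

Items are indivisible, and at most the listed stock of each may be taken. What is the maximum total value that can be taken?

Best selections within memory 55 and stock limits:
- 2×item 1 + 1×item 2 + 1×item 3 + 3×item 4 + 3×item 5: memory 55, value 223
- 2×item 1 + 2×item 3 + 2×item 4 + 3×item 5: memory 55, value 221
- 1×item 1 + 2×item 3 + 3×item 4 + 3×item 5: memory 53, value 217
- 2×item 1 + 1×item 3 + 3×item 4 + 3×item 5: memory 46, value 215
Best: 223 rps.

223 rps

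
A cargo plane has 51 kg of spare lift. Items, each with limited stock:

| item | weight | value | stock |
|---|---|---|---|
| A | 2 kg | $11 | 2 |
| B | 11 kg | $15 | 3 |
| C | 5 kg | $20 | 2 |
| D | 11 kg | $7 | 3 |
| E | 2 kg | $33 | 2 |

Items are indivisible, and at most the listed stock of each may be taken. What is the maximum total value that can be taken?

Best selections within weight 51 and stock limits:
- 2×A + 3×B + 2×C + 2×E: weight 51, value 173
- 2×A + 2×B + 2×C + 1×D + 2×E: weight 51, value 165
- 1×A + 3×B + 2×C + 2×E: weight 49, value 162
- 2×A + 2×B + 2×C + 2×E: weight 40, value 158
Best: $173.

$173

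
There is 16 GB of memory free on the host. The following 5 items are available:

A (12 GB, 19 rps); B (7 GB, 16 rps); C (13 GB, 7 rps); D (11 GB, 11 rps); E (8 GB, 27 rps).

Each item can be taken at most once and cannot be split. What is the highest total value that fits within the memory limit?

This is a 0/1 knapsack; check combinations near the capacity.
- B+E: memory 7+8=15, value 16+27=43
- E: memory 8, value 27
- A: memory 12, value 19
- B: memory 7, value 16
Best: 43 rps.

43 rps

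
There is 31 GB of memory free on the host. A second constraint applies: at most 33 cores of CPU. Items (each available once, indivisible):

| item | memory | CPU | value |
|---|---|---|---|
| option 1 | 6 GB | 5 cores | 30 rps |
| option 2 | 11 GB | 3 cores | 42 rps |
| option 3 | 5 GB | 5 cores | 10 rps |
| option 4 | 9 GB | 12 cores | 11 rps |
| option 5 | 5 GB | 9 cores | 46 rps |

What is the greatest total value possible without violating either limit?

129 rps

Feasible sets respecting both limits:
- option 1+option 2+option 4+option 5: memory 31, CPU 29, value 129
- option 1+option 2+option 3+option 5: memory 27, CPU 22, value 128
- option 1+option 2+option 5: memory 22, CPU 17, value 118
Best: 129 rps.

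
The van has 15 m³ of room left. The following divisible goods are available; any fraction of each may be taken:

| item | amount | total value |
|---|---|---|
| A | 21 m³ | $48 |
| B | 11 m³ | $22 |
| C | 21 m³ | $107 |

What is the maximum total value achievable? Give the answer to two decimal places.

Take in order of value per unit:
- C (107/21 per unit): 15 of 21 → value 15×107/21 = 76.4286, running total 76.43
Total 76.43.

76.43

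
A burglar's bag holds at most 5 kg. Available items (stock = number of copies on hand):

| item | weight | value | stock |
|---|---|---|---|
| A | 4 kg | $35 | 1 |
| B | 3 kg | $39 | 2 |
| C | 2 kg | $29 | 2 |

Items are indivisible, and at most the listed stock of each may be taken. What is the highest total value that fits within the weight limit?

$68

Top feasible selections:
- 1×B + 1×C: weight 5, value 68
- 2×C: weight 4, value 58
Best: $68.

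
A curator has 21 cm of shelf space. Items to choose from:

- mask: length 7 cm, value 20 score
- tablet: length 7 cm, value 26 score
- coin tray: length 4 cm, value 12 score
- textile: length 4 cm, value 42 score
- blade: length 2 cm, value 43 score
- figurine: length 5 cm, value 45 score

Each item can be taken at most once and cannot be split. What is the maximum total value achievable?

156 score

This is a 0/1 knapsack; check combinations near the capacity.
- tablet+textile+blade+figurine: length 7+4+2+5=18, value 26+42+43+45=156
- mask+textile+blade+figurine: length 7+4+2+5=18, value 20+42+43+45=150
- coin tray+textile+blade+figurine: length 4+4+2+5=15, value 12+42+43+45=142
Best: 156 score.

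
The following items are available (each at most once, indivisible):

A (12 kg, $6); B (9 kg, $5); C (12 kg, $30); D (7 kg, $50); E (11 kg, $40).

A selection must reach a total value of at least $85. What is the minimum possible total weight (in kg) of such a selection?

18

Subsets with value ≥ 85, sorted by total weight:
- D+E: weight 18, value 90
- B+D+E: weight 27, value 95
- B+C+D: weight 28, value 85
Minimum weight: 18 kg.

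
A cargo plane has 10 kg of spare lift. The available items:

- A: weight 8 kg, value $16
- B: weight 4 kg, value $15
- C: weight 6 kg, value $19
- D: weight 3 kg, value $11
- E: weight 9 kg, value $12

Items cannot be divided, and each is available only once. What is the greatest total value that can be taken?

Check high-value combinations within 10 kg:
- B+C: weight 4+6=10, value 15+19=34
- C+D: weight 6+3=9, value 19+11=30
- B+D: weight 4+3=7, value 15+11=26
- C: weight 6, value 19
- A: weight 8, value 16
Best: $34.

$34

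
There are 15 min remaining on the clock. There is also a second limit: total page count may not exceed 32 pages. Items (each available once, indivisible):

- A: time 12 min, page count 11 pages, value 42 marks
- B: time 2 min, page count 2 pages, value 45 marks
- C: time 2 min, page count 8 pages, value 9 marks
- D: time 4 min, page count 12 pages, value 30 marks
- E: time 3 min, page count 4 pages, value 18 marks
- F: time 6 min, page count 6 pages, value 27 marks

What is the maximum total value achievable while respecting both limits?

120 marks

Feasible sets respecting both limits:
- B+D+E+F: time 15, page count 24, value 120
- B+C+D+F: time 14, page count 28, value 111
- B+C+D+E: time 11, page count 26, value 102
- B+D+F: time 12, page count 20, value 102
Best: 120 marks.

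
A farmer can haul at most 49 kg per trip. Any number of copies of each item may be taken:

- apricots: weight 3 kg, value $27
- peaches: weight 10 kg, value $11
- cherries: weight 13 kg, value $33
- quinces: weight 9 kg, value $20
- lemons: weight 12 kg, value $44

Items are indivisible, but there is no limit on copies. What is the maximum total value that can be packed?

$432

Best value-per-unit is apricots at 27/3, and filling with it alone uses weight 16×3=48. No mix of the others beats 16×27 = 432.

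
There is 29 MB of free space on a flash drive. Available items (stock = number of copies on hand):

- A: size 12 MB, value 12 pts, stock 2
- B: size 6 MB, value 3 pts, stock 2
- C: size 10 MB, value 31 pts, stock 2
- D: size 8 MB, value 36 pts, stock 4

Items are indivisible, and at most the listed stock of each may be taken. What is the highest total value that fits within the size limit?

Best selections within size 29 and stock limits:
- 3×D: size 24, value 108
- 1×C + 2×D: size 26, value 103
Best: 108 pts.

108 pts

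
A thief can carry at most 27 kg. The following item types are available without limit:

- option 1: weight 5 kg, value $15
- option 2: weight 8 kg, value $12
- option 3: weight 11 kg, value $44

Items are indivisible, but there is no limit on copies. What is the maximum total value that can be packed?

Best value-per-unit is option 3 at 44/11; filling with it alone gives 2×44 = 88.
Optimal mix: 1×option 1 + 2×option 3 → weight 27, value 103.

$103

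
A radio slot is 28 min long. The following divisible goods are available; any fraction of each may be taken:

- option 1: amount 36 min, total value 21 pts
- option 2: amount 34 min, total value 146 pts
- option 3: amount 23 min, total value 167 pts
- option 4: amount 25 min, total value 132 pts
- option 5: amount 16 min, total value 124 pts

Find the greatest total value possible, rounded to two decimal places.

Take in order of value per unit:
- option 5 (124/16 per unit): all 16 → value 124, running total 124.00
- option 3 (167/23 per unit): 12 of 23 → value 12×167/23 = 87.1304, running total 211.13
Total 211.13.

211.13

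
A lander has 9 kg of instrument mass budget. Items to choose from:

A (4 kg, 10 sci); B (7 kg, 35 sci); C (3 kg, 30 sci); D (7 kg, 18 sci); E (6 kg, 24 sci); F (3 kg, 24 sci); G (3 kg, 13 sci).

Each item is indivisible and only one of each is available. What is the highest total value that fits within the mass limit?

67 sci

Check high-value combinations within 9 kg:
- C+F+G: mass 3+3+3=9, value 30+24+13=67
- C+F: mass 3+3=6, value 30+24=54
- C+E: mass 3+6=9, value 30+24=54
Best: 67 sci.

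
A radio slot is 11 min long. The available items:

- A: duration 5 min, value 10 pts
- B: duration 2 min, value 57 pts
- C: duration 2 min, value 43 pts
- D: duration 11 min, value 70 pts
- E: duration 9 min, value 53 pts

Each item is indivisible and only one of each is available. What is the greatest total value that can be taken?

Check high-value combinations within 11 min:
- A+B+C: duration 5+2+2=9, value 10+57+43=110
- B+E: duration 2+9=11, value 57+53=110
- B+C: duration 2+2=4, value 57+43=100
Best: 110 pts.

110 pts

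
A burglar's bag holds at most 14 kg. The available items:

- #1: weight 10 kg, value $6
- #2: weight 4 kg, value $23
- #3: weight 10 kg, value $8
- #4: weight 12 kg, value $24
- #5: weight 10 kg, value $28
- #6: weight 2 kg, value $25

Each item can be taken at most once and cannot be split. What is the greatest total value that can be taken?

Check high-value combinations within 14 kg:
- #5+#6: weight 10+2=12, value 28+25=53
- #2+#5: weight 4+10=14, value 23+28=51
- #4+#6: weight 12+2=14, value 24+25=49
- #2+#6: weight 4+2=6, value 23+25=48
Best: $53.

$53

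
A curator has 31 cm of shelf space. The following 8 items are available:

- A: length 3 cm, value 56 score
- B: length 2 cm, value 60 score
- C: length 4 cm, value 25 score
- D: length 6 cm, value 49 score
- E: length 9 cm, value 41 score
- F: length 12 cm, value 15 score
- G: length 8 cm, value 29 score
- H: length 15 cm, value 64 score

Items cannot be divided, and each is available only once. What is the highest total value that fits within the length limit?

Check high-value combinations within 31 cm:
- A+B+C+D+H: length 3+2+4+6+15=30, value 56+60+25+49+64=254
- A+B+D+E+G: length 3+2+6+9+8=28, value 56+60+49+41+29=235
- A+B+C+D+E: length 3+2+4+6+9=24, value 56+60+25+49+41=231
- A+B+D+H: length 3+2+6+15=26, value 56+60+49+64=229
- A+B+E+H: length 3+2+9+15=29, value 56+60+41+64=221
Best: 254 score.

254 score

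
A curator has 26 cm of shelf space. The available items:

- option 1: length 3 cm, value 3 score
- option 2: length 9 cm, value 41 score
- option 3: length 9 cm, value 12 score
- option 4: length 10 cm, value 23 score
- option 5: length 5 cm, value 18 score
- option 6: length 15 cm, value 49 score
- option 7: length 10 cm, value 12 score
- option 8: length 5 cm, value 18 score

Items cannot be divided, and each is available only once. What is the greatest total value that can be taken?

Check high-value combinations within 26 cm:
- option 2+option 6: length 9+15=24, value 41+49=90
- option 5+option 6+option 8: length 5+15+5=25, value 18+49+18=85
- option 2+option 4+option 5: length 9+10+5=24, value 41+23+18=82
- option 2+option 4+option 8: length 9+10+5=24, value 41+23+18=82
Best: 90 score.

90 score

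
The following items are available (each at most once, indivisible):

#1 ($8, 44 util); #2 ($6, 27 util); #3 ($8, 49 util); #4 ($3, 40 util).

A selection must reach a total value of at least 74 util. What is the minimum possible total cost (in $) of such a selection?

11

Subsets with value ≥ 74, sorted by total cost:
- #3+#4: cost 11, value 89
- #1+#4: cost 11, value 84
Minimum cost: 11 $.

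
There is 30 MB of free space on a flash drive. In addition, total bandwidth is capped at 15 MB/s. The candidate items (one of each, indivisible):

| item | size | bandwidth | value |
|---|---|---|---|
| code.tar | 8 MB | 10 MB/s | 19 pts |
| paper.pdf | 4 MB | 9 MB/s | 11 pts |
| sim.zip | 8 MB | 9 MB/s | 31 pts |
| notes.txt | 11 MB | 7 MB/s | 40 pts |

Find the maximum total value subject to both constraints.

Feasible sets respecting both limits:
- notes.txt: size 11, bandwidth 7, value 40
- sim.zip: size 8, bandwidth 9, value 31
- code.tar: size 8, bandwidth 10, value 19
Best: 40 pts.

40 pts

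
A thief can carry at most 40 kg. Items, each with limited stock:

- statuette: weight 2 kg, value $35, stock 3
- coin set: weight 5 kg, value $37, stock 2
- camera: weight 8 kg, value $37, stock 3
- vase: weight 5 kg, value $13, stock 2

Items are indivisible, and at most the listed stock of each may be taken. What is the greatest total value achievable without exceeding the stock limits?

$290

Top feasible selections:
- 3×statuette + 2×coin set + 3×camera: weight 40, value 290
- 3×statuette + 2×coin set + 2×camera + 1×vase: weight 37, value 266
- 3×statuette + 1×coin set + 3×camera + 1×vase: weight 40, value 266
Best: $290.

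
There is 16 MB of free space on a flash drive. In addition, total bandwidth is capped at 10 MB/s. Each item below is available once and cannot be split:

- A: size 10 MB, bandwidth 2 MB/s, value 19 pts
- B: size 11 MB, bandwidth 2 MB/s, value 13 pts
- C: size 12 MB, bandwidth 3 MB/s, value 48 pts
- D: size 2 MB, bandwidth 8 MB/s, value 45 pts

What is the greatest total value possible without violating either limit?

64 pts

Feasible sets respecting both limits:
- A+D: size 12, bandwidth 10, value 64
- B+D: size 13, bandwidth 10, value 58
- C: size 12, bandwidth 3, value 48
- D: size 2, bandwidth 8, value 45
Best: 64 pts.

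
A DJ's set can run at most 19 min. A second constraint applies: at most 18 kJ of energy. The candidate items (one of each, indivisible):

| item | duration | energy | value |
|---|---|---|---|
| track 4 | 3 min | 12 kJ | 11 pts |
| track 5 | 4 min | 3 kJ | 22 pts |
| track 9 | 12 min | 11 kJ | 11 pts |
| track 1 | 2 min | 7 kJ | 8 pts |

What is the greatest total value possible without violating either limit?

Feasible sets respecting both limits:
- track 4+track 5: duration 7, energy 15, value 33
- track 5+track 9: duration 16, energy 14, value 33
- track 5+track 1: duration 6, energy 10, value 30
- track 5: duration 4, energy 3, value 22
Best: 33 pts.

33 pts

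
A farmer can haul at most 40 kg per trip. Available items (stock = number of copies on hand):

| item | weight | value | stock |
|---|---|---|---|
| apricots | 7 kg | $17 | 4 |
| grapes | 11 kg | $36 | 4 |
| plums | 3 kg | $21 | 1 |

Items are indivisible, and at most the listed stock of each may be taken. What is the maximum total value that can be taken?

Top feasible selections:
- 3×grapes + 1×plums: weight 36, value 129
- 2×apricots + 2×grapes + 1×plums: weight 39, value 127
- 1×apricots + 3×grapes: weight 40, value 125
- 1×apricots + 2×grapes + 1×plums: weight 32, value 110
Best: $129.

$129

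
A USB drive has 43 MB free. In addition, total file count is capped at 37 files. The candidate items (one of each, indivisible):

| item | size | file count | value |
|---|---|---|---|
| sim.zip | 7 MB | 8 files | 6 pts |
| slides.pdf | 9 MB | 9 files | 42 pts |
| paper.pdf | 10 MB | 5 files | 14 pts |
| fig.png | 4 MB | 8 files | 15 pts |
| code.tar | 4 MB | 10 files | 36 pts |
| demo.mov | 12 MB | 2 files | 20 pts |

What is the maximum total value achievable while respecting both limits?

127 pts

Feasible sets respecting both limits:
- slides.pdf+paper.pdf+fig.png+code.tar+demo.mov: size 39, file count 34, value 127
- sim.zip+slides.pdf+fig.png+code.tar+demo.mov: size 36, file count 37, value 119
- sim.zip+slides.pdf+paper.pdf+code.tar+demo.mov: size 42, file count 34, value 118
- slides.pdf+fig.png+code.tar+demo.mov: size 29, file count 29, value 113
Best: 127 pts.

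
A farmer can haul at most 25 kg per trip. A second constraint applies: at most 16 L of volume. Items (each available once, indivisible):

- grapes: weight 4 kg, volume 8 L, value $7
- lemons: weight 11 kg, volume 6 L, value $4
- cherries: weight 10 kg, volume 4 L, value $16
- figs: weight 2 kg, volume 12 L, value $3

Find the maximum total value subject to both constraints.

$23

Feasible sets respecting both limits:
- grapes+cherries: weight 14, volume 12, value 23
- lemons+cherries: weight 21, volume 10, value 20
- cherries+figs: weight 12, volume 16, value 19
Best: $23.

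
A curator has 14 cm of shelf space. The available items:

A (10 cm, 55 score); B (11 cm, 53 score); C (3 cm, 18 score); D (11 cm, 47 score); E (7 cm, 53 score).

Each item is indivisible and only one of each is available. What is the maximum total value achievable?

73 score

This is a 0/1 knapsack; check combinations near the capacity.
- A+C: length 10+3=13, value 55+18=73
- C+E: length 3+7=10, value 18+53=71
- B+C: length 11+3=14, value 53+18=71
Best: 73 score.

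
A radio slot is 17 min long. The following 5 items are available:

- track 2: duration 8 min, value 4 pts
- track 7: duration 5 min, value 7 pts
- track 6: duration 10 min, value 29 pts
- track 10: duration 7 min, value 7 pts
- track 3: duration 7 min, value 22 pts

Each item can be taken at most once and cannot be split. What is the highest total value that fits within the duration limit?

51 pts

Check high-value combinations within 17 min:
- track 6+track 3: duration 10+7=17, value 29+22=51
- track 7+track 6: duration 5+10=15, value 7+29=36
- track 6+track 10: duration 10+7=17, value 29+7=36
- track 6: duration 10, value 29
- track 7+track 3: duration 5+7=12, value 7+22=29
Best: 51 pts.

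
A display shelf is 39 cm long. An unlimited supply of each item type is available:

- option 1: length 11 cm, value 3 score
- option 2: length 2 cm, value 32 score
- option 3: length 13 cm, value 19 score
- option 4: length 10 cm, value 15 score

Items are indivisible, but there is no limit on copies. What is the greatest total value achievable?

608 score

Best value-per-unit is option 2 at 32/2, and filling with it alone uses length 19×2=38. No mix of the others beats 19×32 = 608.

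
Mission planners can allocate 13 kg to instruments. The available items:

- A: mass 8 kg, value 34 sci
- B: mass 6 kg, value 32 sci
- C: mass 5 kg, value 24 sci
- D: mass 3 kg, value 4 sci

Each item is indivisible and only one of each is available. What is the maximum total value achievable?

Check high-value combinations within 13 kg:
- A+C: mass 8+5=13, value 34+24=58
- B+C: mass 6+5=11, value 32+24=56
- A+D: mass 8+3=11, value 34+4=38
- B+D: mass 6+3=9, value 32+4=36
- A: mass 8, value 34
Best: 58 sci.

58 sci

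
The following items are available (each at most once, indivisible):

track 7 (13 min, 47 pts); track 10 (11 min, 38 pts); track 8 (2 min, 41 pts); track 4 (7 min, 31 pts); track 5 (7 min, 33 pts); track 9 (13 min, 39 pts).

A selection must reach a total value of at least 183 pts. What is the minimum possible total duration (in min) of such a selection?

40

Subsets with value ≥ 183, sorted by total duration:
- track 7+track 10+track 8+track 4+track 5: duration 40, value 190
- track 7+track 8+track 4+track 5+track 9: duration 42, value 191
- track 7+track 10+track 8+track 5+track 9: duration 46, value 198
- track 7+track 10+track 8+track 4+track 9: duration 46, value 196
Minimum duration: 40 min.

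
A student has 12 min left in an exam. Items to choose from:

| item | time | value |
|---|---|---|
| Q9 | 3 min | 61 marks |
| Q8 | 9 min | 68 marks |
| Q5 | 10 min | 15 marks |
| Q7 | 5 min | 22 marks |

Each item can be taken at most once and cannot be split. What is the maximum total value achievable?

Check high-value combinations within 12 min:
- Q9+Q8: time 3+9=12, value 61+68=129
- Q9+Q7: time 3+5=8, value 61+22=83
- Q8: time 9, value 68
- Q9: time 3, value 61
- Q7: time 5, value 22
Best: 129 marks.

129 marks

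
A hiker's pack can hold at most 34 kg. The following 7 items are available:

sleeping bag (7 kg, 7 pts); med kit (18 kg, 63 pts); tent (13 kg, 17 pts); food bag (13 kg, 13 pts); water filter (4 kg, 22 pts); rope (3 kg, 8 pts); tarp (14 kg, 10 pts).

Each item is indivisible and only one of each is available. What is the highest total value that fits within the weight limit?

This is a 0/1 knapsack; check combinations near the capacity.
- sleeping bag+med kit+water filter+rope: weight 7+18+4+3=32, value 7+63+22+8=100
- med kit+water filter+rope: weight 18+4+3=25, value 63+22+8=93
- sleeping bag+med kit+water filter: weight 7+18+4=29, value 7+63+22=92
Best: 100 pts.

100 pts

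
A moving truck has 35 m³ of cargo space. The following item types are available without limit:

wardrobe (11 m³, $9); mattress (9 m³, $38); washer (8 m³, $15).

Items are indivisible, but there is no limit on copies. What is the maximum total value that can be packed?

Best value-per-unit is mattress at 38/9; filling with it alone gives 3×38 = 114.
Optimal mix: 3×mattress + 1×washer → volume 35, value 129.

$129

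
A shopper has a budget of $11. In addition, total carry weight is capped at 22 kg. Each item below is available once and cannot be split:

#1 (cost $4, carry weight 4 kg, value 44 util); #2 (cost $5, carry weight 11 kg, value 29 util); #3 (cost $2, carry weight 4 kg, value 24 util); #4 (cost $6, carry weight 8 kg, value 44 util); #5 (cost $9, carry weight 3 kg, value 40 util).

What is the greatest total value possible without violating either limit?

97 util

Feasible sets respecting both limits:
- #1+#2+#3: cost 11, carry weight 19, value 97
- #1+#4: cost 10, carry weight 12, value 88
- #1+#2: cost 9, carry weight 15, value 73
Best: 97 util.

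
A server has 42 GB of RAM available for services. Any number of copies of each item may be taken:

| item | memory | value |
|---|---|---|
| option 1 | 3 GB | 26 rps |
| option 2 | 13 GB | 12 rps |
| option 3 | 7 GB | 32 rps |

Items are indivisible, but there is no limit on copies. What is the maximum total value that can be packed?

Best value-per-unit is option 1 at 26/3, and filling with it alone uses memory 14×3=42. No mix of the others beats 14×26 = 364.

364 rps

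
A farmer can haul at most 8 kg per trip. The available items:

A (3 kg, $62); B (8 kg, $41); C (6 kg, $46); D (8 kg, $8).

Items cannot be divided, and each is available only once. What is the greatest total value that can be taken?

Check high-value combinations within 8 kg:
- A: weight 3, value 62
- C: weight 6, value 46
- B: weight 8, value 41
Best: $62.

$62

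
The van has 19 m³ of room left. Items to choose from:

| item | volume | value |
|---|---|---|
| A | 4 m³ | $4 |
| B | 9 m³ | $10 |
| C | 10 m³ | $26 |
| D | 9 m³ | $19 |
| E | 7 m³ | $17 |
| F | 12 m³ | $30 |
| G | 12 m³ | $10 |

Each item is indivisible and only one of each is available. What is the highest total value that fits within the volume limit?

Check high-value combinations within 19 m³:
- E+F: volume 7+12=19, value 17+30=47
- C+D: volume 10+9=19, value 26+19=45
- C+E: volume 10+7=17, value 26+17=43
- D+E: volume 9+7=16, value 19+17=36
Best: $47.

$47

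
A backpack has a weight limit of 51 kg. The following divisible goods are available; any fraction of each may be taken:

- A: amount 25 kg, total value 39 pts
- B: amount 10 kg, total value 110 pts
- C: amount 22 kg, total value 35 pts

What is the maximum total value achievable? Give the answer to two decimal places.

Take in order of value per unit:
- B (110/10 per unit): all 10 → value 110, running total 110.00
- C (35/22 per unit): all 22 → value 35, running total 145.00
- A (39/25 per unit): 19 of 25 → value 19×39/25 = 29.6400, running total 174.64
Total 174.64.

174.64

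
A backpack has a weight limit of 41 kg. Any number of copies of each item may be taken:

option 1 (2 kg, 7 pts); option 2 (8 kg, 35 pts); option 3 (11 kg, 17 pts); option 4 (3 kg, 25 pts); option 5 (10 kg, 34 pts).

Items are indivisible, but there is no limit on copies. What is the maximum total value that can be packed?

Best value-per-unit is option 4 at 25/3; filling with it alone gives 13×25 = 325.
Optimal mix: 1×option 1 + 13×option 4 → weight 41, value 332.

332 pts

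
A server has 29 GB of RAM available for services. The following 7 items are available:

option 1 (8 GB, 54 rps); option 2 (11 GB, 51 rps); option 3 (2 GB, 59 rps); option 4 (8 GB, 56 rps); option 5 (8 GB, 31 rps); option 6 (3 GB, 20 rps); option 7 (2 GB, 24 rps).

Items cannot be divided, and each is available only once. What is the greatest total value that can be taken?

224 rps

Check high-value combinations within 29 GB:
- option 1+option 3+option 4+option 5+option 7: memory 8+2+8+8+2=28, value 54+59+56+31+24=224
- option 1+option 2+option 3+option 4: memory 8+11+2+8=29, value 54+51+59+56=220
- option 1+option 3+option 4+option 5+option 6: memory 8+2+8+8+3=29, value 54+59+56+31+20=220
- option 1+option 3+option 4+option 6+option 7: memory 8+2+8+3+2=23, value 54+59+56+20+24=213
- option 2+option 3+option 4+option 6+option 7: memory 11+2+8+3+2=26, value 51+59+56+20+24=210
Best: 224 rps.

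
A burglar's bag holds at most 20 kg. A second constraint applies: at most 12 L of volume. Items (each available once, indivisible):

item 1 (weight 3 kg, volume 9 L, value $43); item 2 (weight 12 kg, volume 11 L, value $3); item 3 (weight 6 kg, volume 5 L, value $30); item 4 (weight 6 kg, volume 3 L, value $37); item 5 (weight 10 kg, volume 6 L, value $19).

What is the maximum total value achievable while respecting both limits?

$80

Feasible sets respecting both limits:
- item 1+item 4: weight 9, volume 12, value 80
- item 3+item 4: weight 12, volume 8, value 67
- item 4+item 5: weight 16, volume 9, value 56
- item 3+item 5: weight 16, volume 11, value 49
Best: $80.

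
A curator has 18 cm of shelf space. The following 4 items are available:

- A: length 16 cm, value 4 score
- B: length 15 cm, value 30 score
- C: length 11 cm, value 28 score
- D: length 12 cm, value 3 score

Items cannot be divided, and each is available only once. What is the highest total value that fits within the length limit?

30 score

This is a 0/1 knapsack; check combinations near the capacity.
- B: length 15, value 30
- C: length 11, value 28
- A: length 16, value 4
- D: length 12, value 3
Best: 30 score.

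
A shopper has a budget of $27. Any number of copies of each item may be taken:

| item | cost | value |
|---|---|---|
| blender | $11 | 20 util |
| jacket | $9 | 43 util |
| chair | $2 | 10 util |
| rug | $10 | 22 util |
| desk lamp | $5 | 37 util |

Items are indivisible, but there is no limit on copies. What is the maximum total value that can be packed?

195 util

Best value-per-unit is desk lamp at 37/5; filling with it alone gives 5×37 = 185.
Optimal mix: 1×chair + 5×desk lamp → cost 27, value 195.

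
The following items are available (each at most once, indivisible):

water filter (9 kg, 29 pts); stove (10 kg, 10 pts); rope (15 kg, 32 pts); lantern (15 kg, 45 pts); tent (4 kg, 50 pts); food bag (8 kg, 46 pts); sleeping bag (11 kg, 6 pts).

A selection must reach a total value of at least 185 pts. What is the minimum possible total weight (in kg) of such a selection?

51

Subsets with value ≥ 185, sorted by total weight:
- water filter+rope+lantern+tent+food bag: weight 51, value 202
- water filter+stove+lantern+tent+food bag+sleeping bag: weight 57, value 186
- water filter+stove+rope+lantern+tent+food bag: weight 61, value 212
Minimum weight: 51 kg.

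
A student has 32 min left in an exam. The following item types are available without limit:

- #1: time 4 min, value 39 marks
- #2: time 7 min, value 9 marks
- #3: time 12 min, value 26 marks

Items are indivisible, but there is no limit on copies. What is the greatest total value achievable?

Best value-per-unit is #1 at 39/4, and filling with it alone uses time 8×4=32. No mix of the others beats 8×39 = 312.

312 marks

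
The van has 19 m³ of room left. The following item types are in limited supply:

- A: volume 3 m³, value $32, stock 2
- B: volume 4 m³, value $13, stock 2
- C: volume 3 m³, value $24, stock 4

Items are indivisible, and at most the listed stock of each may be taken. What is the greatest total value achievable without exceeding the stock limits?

$160

Top feasible selections:
- 2×A + 4×C: volume 18, value 160
- 2×A + 1×B + 3×C: volume 19, value 149
Best: $160.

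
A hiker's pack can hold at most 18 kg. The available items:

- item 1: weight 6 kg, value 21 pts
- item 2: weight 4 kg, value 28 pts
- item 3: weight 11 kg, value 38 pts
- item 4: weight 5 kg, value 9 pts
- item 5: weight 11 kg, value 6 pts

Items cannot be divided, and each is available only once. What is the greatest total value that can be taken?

66 pts

Check high-value combinations within 18 kg:
- item 2+item 3: weight 4+11=15, value 28+38=66
- item 1+item 3: weight 6+11=17, value 21+38=59
- item 1+item 2+item 4: weight 6+4+5=15, value 21+28+9=58
- item 1+item 2: weight 6+4=10, value 21+28=49
- item 3+item 4: weight 11+5=16, value 38+9=47
Best: 66 pts.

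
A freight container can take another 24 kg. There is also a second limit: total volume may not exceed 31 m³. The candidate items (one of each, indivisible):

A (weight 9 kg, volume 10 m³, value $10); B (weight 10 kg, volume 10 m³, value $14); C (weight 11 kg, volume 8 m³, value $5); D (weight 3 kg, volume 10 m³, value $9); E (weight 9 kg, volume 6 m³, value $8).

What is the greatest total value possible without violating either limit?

Feasible sets respecting both limits:
- A+B+D: weight 22, volume 30, value 33
- B+D+E: weight 22, volume 26, value 31
- B+C+D: weight 24, volume 28, value 28
- A+D+E: weight 21, volume 26, value 27
Best: $33.

$33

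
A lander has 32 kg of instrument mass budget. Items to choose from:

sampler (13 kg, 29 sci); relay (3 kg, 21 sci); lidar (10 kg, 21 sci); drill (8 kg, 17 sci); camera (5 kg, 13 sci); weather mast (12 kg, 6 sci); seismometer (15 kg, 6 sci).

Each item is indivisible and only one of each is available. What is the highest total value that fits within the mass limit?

84 sci

Check high-value combinations within 32 kg:
- sampler+relay+lidar+camera: mass 13+3+10+5=31, value 29+21+21+13=84
- sampler+relay+drill+camera: mass 13+3+8+5=29, value 29+21+17+13=80
- relay+lidar+drill+camera: mass 3+10+8+5=26, value 21+21+17+13=72
Best: 84 sci.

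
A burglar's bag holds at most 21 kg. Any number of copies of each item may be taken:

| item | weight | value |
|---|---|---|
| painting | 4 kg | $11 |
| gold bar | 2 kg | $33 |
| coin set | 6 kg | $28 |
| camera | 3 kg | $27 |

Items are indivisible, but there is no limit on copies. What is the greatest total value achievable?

$330

Best value-per-unit is gold bar at 33/2, and filling with it alone uses weight 10×2=20. No mix of the others beats 10×33 = 330.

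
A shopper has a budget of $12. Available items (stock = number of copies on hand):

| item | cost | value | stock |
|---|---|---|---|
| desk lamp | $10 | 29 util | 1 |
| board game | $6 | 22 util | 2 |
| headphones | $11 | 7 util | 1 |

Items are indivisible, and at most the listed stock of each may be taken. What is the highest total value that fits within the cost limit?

44 util

Best selections within cost 12 and stock limits:
- 2×board game: cost 12, value 44
- 1×desk lamp: cost 10, value 29
Best: 44 util.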